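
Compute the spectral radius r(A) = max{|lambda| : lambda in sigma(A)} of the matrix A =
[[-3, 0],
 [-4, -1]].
r(A) = 3

The eigenvalues of A are the roots of its characteristic polynomial. With M = A (coefficients from the trace and determinant):
  p(λ) = det(λ I - M) = λ^2 + 4λ + 3.
For λ^2 + 4λ + 3 the discriminant is 4. It is a perfect square (2^2), so the roots are rational: λ = (-4 ± 2)/2 = -1, -3.
Thus the eigenvalues (to 4 decimals) are -1 (modulus 1); -3 (modulus 3). The spectral radius is the largest modulus: r(A) = 3. (Cross-check: r(A) ≤ ||A||_2 ≈ 5.0645; equality holds whenever A is normal, though it can also hold for some non-normal A.)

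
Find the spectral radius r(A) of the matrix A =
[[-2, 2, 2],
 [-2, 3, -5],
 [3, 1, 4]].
r(A) ≈ 4.903

The eigenvalues of A are the roots of its characteristic polynomial. With M = A (coefficients from the trace, the sum of principal 2x2 minors, and det A):
  p(λ) = det(λ I - M) = λ^3 - 5λ^2 + λ + 70.
No integer candidate from the rational root theorem (±divisors of 70) is a root, so the roots are irrational. The cubic discriminant is Δ = -103579 < 0, so there is one real root and a complex-conjugate pair. p(-3) = -5 and p(-2) = 40 have opposite signs, so a root lies in (-3, -2); Newton's method refines it to λ ≈ -2.9119. Dividing out (λ - (-2.9119)) leaves approximately λ^2 - 7.9119λ + 24.039. For λ^2 - 7.9119λ + 24.039 the discriminant is -33.5574. It is negative, so the remaining roots are the complex-conjugate pair λ ≈ 3.956 ± 2.8964i. Their product equals the constant term, so |λ|^2 ≈ 24.039 and |λ| ≈ 4.903.
Thus the eigenvalues (to 4 decimals) are -2.9119 (modulus 2.9119); 3.956 ± 2.8964i (modulus 4.903). The spectral radius is the largest modulus: r(A) ≈ 4.903. (Cross-check: r(A) ≤ ||A||_2 ≈ 7.4771; equality holds whenever A is normal, though it can also hold for some non-normal A.)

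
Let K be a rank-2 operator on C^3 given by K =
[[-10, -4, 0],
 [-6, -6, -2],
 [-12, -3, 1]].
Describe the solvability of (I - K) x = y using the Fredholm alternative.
(I - K) is invertible (det(I - K) = 30 ≠ 0), so for every y in C^3 the equation (I - K) x = y has a unique solution.

K has rank 2 and factors as K = U V^T = u1 v1^T + u2 v2^T with u1 = (2, 0, 3), v1 = (-2, 1, 1), u2 = (-2, -2, -2), v2 = (3, 3, 1) (multiplying out reproduces the displayed K). The nonzero eigenvalues of U V^T coincide with those of the 2 x 2 matrix G = V^T U = [[v1·u1, v1·u2], [v2·u1, v2·u2]] = [[-1, 0], [9, -14]], and by the Sylvester determinant identity det(I_3 - U V^T) = det(I_2 - V^T U) = det([[2, 0], [-9, 15]]) = (2)(15) - (0)(-9) = 30. (Direct check: I - K =
[[11, 4, 0],
 [6, 7, 2],
 [12, 3, 0]]
has determinant 30.) The finite-dimensional Fredholm alternative says: either (I - K) is invertible, or ker(I - K) ≠ {0} and then range(I - K) = ker((I - K)^*)^⊥, with dim ker(I - K) = dim ker((I - K)^*). Since det(I - K) ≠ 0, 1 is not an eigenvalue of K and ker(I - K) = {0}, so we are in the first case: for every y there is a unique x = (I - K)^(-1) y. (Explicitly, by the Woodbury identity, (I - U V^T)^(-1) = I + U (I_2 - G)^(-1) V^T.)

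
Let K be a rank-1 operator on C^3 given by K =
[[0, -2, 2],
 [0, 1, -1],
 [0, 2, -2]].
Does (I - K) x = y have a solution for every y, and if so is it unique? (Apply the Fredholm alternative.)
(I - K) is invertible (det(I - K) = 2 ≠ 0), so for every y in C^3 the equation (I - K) x = y has a unique solution.

K has rank 1, so it is an outer product K = u v^T: every row of K is a multiple of one row vector. Reading off the entries, u = (-2, 1, 2) and v = (0, 1, -1) (row i of K equals u_i·v^T). A rank-one matrix u v^T satisfies K u = u (v·u) and kills the (2)-dimensional subspace v^⊥, so its characteristic polynomial is lambda^2 (lambda - v·u) with v·u = tr K = -1. Hence the eigenvalues of I - K are 1 (multiplicity 2) and 1 - (-1) = 2, so det(I - K) = 2. (Direct check: I - K =
[[1, 2, -2],
 [0, 0, 1],
 [0, -2, 3]]
has determinant 2.) The finite-dimensional Fredholm alternative says: either (I - K) is invertible, or ker(I - K) ≠ {0} and then range(I - K) = ker((I - K)^*)^⊥, with dim ker(I - K) = dim ker((I - K)^*). Since det(I - K) ≠ 0, 1 is not an eigenvalue of K and ker(I - K) = {0}, so we are in the first case: for every y there is a unique x = (I - K)^(-1) y. Explicitly, by the Sherman–Morrison formula, (I - u v^T)^(-1) = I + u v^T/(1 - v·u), i.e. (I - K)^(-1) = I + K/(2).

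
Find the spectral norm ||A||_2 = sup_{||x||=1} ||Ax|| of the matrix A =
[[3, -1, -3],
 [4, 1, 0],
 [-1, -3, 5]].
||A||_2 ≈ 6.9606 (= sqrt(largest eigenvalue of A^T A))

||A||_2 = sigma_max(A) = sqrt(lambda_max(A^T A)). Form the symmetric matrix M = A^T A =
[[26, 4, -14],
 [4, 11, -12],
 [-14, -12, 34]].
Its characteristic polynomial (trace, sum of principal 2x2 minors, determinant of M give the coefficients) is
  p(λ) = det(λ I - M) = λ^3 - 71λ^2 + 1188λ - 4624.
No integer candidate from the rational root theorem (±divisors of 4624) is a root, so the roots are irrational. The cubic discriminant is Δ = 231112144 > 0, so there are three distinct real roots. p(5) = -334 and p(6) = 164 have opposite signs, so a root lies in (5, 6); Newton's method refines it to λ ≈ 5.6457. p(16) = 304 and p(17) = -34 have opposite signs, so a root lies in (16, 17); Newton's method refines it to λ ≈ 16.9048. p(48) = -592 and p(49) = 766 have opposite signs, so a root lies in (48, 49); Newton's method refines it to λ ≈ 48.4495. Check (Vieta): the three roots sum to 71, matching tr M = 71.
So the eigenvalues of A^T A are ≈ 5.6457, 16.9048, 48.4495 (all ≥ 0, as they must be for A^T A). The largest is λ_max ≈ 48.4495, hence ||A||_2 = sqrt(λ_max) ≈ 6.9606.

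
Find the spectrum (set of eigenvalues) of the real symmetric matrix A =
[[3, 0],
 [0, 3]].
sigma(A) ≈ {3} (3 with multiplicity 2)

A is real symmetric, so its spectrum consists of real eigenvalues. Expanding the characteristic polynomial of the displayed matrix gives
  det(λ I - A) = p(λ) = λ^2 + (-6)λ + (9).
Solving p(λ) = 0 yields eigenvalues ≈ 3, 3. (A is shown rounded to 4 decimals, so these recover the underlying integer eigenvalues to within that precision.)
Verification: the trace of A = 6 equals the sum of eigenvalues 6, and det(A) ≈ 9.0000 matches the eigenvalue product 9.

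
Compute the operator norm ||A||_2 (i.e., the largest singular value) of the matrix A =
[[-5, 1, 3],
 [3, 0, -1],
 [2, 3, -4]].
||A||_2 ≈ 7.7149 (= sqrt(largest eigenvalue of A^T A))

||A||_2 = sigma_max(A) = sqrt(lambda_max(A^T A)). Form the symmetric matrix M = A^T A =
[[38, 1, -26],
 [1, 10, -9],
 [-26, -9, 26]].
Its characteristic polynomial (trace, sum of principal 2x2 minors, determinant of M give the coefficients) is
  p(λ) = det(λ I - M) = λ^3 - 74λ^2 + 870λ - 484.
No integer candidate from the rational root theorem (±divisors of 484) is a root, so the roots are irrational. The cubic discriminant is Δ = 1280812384 > 0, so there are three distinct real roots. p(0) = -484 and p(1) = 313 have opposite signs, so a root lies in (0, 1); Newton's method refines it to λ ≈ 0.5852. p(13) = 517 and p(14) = -64 have opposite signs, so a root lies in (13, 14); Newton's method refines it to λ ≈ 13.8952. p(59) = -1369 and p(60) = 1316 have opposite signs, so a root lies in (59, 60); Newton's method refines it to λ ≈ 59.5196. Check (Vieta): the three roots sum to 74, matching tr M = 74.
So the eigenvalues of A^T A are ≈ 0.5852, 13.8952, 59.5196 (all ≥ 0, as they must be for A^T A). The largest is λ_max ≈ 59.5196, hence ||A||_2 = sqrt(λ_max) ≈ 7.7149.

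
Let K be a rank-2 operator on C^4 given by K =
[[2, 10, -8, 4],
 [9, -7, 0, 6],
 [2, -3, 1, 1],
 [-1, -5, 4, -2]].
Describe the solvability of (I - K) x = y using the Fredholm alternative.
(I - K) is invertible (det(I - K) = -48 ≠ 0), so for every y in C^4 the equation (I - K) x = y has a unique solution.

K has rank 2 and factors as K = U V^T = u1 v1^T + u2 v2^T with u1 = (2, 1, 0, -1), v1 = (3, 2, -3, 3), u2 = (-2, 3, 1, 1), v2 = (2, -3, 1, 1) (multiplying out reproduces the displayed K). The nonzero eigenvalues of U V^T coincide with those of the 2 x 2 matrix G = V^T U = [[v1·u1, v1·u2], [v2·u1, v2·u2]] = [[5, 0], [0, -11]], and by the Sylvester determinant identity det(I_4 - U V^T) = det(I_2 - V^T U) = det([[-4, 0], [0, 12]]) = (-4)(12) - (0)(0) = -48. (Direct check: I - K =
[[-1, -10, 8, -4],
 [-9, 8, 0, -6],
 [-2, 3, 0, -1],
 [1, 5, -4, 3]]
has determinant -48.) The finite-dimensional Fredholm alternative says: either (I - K) is invertible, or ker(I - K) ≠ {0} and then range(I - K) = ker((I - K)^*)^⊥, with dim ker(I - K) = dim ker((I - K)^*). Since det(I - K) ≠ 0, 1 is not an eigenvalue of K and ker(I - K) = {0}, so we are in the first case: for every y there is a unique x = (I - K)^(-1) y. (Explicitly, by the Woodbury identity, (I - U V^T)^(-1) = I + U (I_2 - G)^(-1) V^T.)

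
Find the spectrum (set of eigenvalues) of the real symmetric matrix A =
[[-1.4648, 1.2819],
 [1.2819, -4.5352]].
sigma(A) ≈ {-5, -1}

A is real symmetric, so its spectrum consists of real eigenvalues. Expanding the characteristic polynomial of the displayed matrix gives
  det(λ I - A) = p(λ) = λ^2 + (6)λ + (5).
Solving p(λ) = 0 yields eigenvalues ≈ -5, -1. (A is shown rounded to 4 decimals, so these recover the underlying integer eigenvalues to within that precision.)
Verification: the trace of A = -6 equals the sum of eigenvalues -6, and det(A) ≈ 4.9999 matches the eigenvalue product 5.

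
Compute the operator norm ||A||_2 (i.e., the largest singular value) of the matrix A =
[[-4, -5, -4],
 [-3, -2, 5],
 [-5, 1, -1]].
||A||_2 ≈ 8.1971 (= sqrt(largest eigenvalue of A^T A))

||A||_2 = sigma_max(A) = sqrt(lambda_max(A^T A)). Form the symmetric matrix M = A^T A =
[[50, 21, 6],
 [21, 30, 9],
 [6, 9, 42]].
Its characteristic polynomial (trace, sum of principal 2x2 minors, determinant of M give the coefficients) is
  p(λ) = det(λ I - M) = λ^3 - 122λ^2 + 4302λ - 41616.
No integer candidate from the rational root theorem (±divisors of 41616) is a root, so the roots are irrational. The cubic discriminant is Δ = 1109209392 > 0, so there are three distinct real roots. p(15) = -1161 and p(16) = 80 have opposite signs, so a root lies in (15, 16); Newton's method refines it to λ ≈ 15.9317. p(38) = 564 and p(39) = -81 have opposite signs, so a root lies in (38, 39); Newton's method refines it to λ ≈ 38.8755. p(67) = -277 and p(68) = 1224 have opposite signs, so a root lies in (67, 68); Newton's method refines it to λ ≈ 67.1929. Check (Vieta): the three roots sum to 122, matching tr M = 122.
So the eigenvalues of A^T A are ≈ 15.9317, 38.8755, 67.1929 (all ≥ 0, as they must be for A^T A). The largest is λ_max ≈ 67.1929, hence ||A||_2 = sqrt(λ_max) ≈ 8.1971.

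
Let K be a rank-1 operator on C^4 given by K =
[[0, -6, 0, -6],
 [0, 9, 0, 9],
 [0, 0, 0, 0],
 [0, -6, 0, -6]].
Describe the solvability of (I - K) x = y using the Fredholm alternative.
(I - K) is invertible (det(I - K) = -2 ≠ 0), so for every y in C^4 the equation (I - K) x = y has a unique solution.

K has rank 1, so it is an outer product K = u v^T: every row of K is a multiple of one row vector. Reading off the entries, u = (2, -3, 0, 2) and v = (0, -3, 0, -3) (row i of K equals u_i·v^T). A rank-one matrix u v^T satisfies K u = u (v·u) and kills the (3)-dimensional subspace v^⊥, so its characteristic polynomial is lambda^3 (lambda - v·u) with v·u = tr K = 3. Hence the eigenvalues of I - K are 1 (multiplicity 3) and 1 - (3) = -2, so det(I - K) = -2. (Direct check: I - K =
[[1, 6, 0, 6],
 [0, -8, 0, -9],
 [0, 0, 1, 0],
 [0, 6, 0, 7]]
has determinant -2.) The finite-dimensional Fredholm alternative says: either (I - K) is invertible, or ker(I - K) ≠ {0} and then range(I - K) = ker((I - K)^*)^⊥, with dim ker(I - K) = dim ker((I - K)^*). Since det(I - K) ≠ 0, 1 is not an eigenvalue of K and ker(I - K) = {0}, so we are in the first case: for every y there is a unique x = (I - K)^(-1) y. Explicitly, by the Sherman–Morrison formula, (I - u v^T)^(-1) = I + u v^T/(1 - v·u), i.e. (I - K)^(-1) = I + K/(-2).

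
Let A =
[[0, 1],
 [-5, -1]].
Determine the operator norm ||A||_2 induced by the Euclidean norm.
||A||_2 = sqrt((27 + sqrt(629))/2) ≈ 5.1029 (= sqrt(largest eigenvalue of A^T A))

||A||_2 = sigma_max(A) = sqrt(lambda_max(A^T A)). Form the symmetric matrix M = A^T A =
[[25, 5],
 [5, 2]].
Its characteristic polynomial (trace, determinant of M give the coefficients) is
  p(λ) = det(λ I - M) = λ^2 - 27λ + 25.
For λ^2 - 27λ + 25 the discriminant is 629. It is nonnegative but not a perfect square, so the roots are real and irrational: λ = (27 ± sqrt(629))/2 ≈ 26.0399, 0.9601.
So the eigenvalues of A^T A are ≈ 0.9601, 26.0399 (all ≥ 0, as they must be for A^T A). The largest is λ_max = (27 + sqrt(629))/2 ≈ 26.0399, hence ||A||_2 = sqrt(λ_max) = sqrt((27 + sqrt(629))/2) ≈ 5.1029.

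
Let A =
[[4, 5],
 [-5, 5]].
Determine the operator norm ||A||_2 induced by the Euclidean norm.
||A||_2 = sqrt((91 + sqrt(181))/2) ≈ 7.2268 (= sqrt(largest eigenvalue of A^T A))

||A||_2 = sigma_max(A) = sqrt(lambda_max(A^T A)). Form the symmetric matrix M = A^T A =
[[41, -5],
 [-5, 50]].
Its characteristic polynomial (trace, determinant of M give the coefficients) is
  p(λ) = det(λ I - M) = λ^2 - 91λ + 2025.
For λ^2 - 91λ + 2025 the discriminant is 181. It is nonnegative but not a perfect square, so the roots are real and irrational: λ = (91 ± sqrt(181))/2 ≈ 52.2268, 38.7732.
So the eigenvalues of A^T A are ≈ 38.7732, 52.2268 (all ≥ 0, as they must be for A^T A). The largest is λ_max = (91 + sqrt(181))/2 ≈ 52.2268, hence ||A||_2 = sqrt(λ_max) = sqrt((91 + sqrt(181))/2) ≈ 7.2268.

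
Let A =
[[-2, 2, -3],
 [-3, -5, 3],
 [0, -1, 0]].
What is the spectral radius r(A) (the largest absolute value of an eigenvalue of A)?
r(A) ≈ 3.4118

The eigenvalues of A are the roots of its characteristic polynomial. With M = A (coefficients from the trace, the sum of principal 2x2 minors, and det A):
  p(λ) = det(λ I - M) = λ^3 + 7λ^2 + 19λ + 15.
No integer candidate from the rational root theorem (±divisors of 15) is a root, so the roots are irrational. The cubic discriminant is Δ = -492 < 0, so there is one real root and a complex-conjugate pair. p(-2) = -3 and p(-1) = 2 have opposite signs, so a root lies in (-2, -1); Newton's method refines it to λ ≈ -1.2887. Dividing out (λ - (-1.2887)) leaves approximately λ^2 + 5.7113λ + 11.64. For λ^2 + 5.7113λ + 11.64 the discriminant is -13.9407. It is negative, so the remaining roots are the complex-conjugate pair λ ≈ -2.8557 ± 1.8669i. Their product equals the constant term, so |λ|^2 ≈ 11.64 and |λ| ≈ 3.4118.
Thus the eigenvalues (to 4 decimals) are -1.2887 (modulus 1.2887); -2.8557 ± 1.8669i (modulus 3.4118). The spectral radius is the largest modulus: r(A) ≈ 3.4118. (Cross-check: r(A) ≤ ||A||_2 ≈ 6.9992; equality holds whenever A is normal, though it can also hold for some non-normal A.)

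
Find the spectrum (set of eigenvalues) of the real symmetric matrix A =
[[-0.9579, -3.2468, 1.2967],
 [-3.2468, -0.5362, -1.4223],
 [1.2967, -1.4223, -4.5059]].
sigma(A) ≈ {-5, -4, 3}

A is real symmetric, so its spectrum consists of real eigenvalues. Expanding the characteristic polynomial of the displayed matrix gives
  det(λ I - A) = p(λ) = λ^3 + (6)λ^2 + (-7)λ + (-60.001).
Solving p(λ) = 0 yields eigenvalues ≈ -5, -4, 3. (A is shown rounded to 4 decimals, so these recover the underlying integer eigenvalues to within that precision.)
Verification: the trace of A = -6 equals the sum of eigenvalues -6, and det(A) ≈ 60.0010 matches the eigenvalue product 60.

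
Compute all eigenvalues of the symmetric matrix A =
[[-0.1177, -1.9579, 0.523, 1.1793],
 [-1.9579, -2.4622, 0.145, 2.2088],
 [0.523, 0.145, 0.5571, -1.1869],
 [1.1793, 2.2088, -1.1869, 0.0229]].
sigma(A) ≈ {-5, 0, 1, 2}

A is real symmetric, so its spectrum consists of real eigenvalues. Expanding the characteristic polynomial of the displayed matrix gives
  det(λ I - A) = p(λ) = λ^4 + (2)λ^3 + (-13)λ^2 + (10)λ + (0).
Solving p(λ) = 0 yields eigenvalues ≈ -5, 0, 1, 2. (A is shown rounded to 4 decimals, so these recover the underlying integer eigenvalues to within that precision.)
Verification: the trace of A = -2 equals the sum of eigenvalues -2, and det(A) ≈ -0.0001 matches the eigenvalue product 0.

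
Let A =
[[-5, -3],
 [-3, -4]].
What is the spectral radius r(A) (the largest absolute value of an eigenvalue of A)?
r(A) = (9 + sqrt(37))/2 ≈ 7.5414

The eigenvalues of A are the roots of its characteristic polynomial. With M = A (coefficients from the trace and determinant):
  p(λ) = det(λ I - M) = λ^2 + 9λ + 11.
For λ^2 + 9λ + 11 the discriminant is 37. It is nonnegative but not a perfect square, so the roots are real and irrational: λ = (-9 ± sqrt(37))/2 ≈ -1.4586, -7.5414.
Thus the eigenvalues (to 4 decimals) are -1.4586 (modulus 1.4586); -7.5414 (modulus 7.5414). The spectral radius is the largest modulus: r(A) = (9 + sqrt(37))/2 ≈ 7.5414. (Cross-check: r(A) ≤ ||A||_2 ≈ 7.5414; equality holds whenever A is normal, though it can also hold for some non-normal A.)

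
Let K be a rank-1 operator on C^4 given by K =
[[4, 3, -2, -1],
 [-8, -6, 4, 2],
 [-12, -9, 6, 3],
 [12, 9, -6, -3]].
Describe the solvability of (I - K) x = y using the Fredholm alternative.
(I - K) is singular (det(I - K) = 0, i.e. 1 ∈ sigma(K)). (I - K) x = y is solvable iff y ⊥ ker((I - K)^*) = span{(4, 3, -2, -1)}, i.e. iff 4y_1 + 3y_2 - 2y_3 - y_4 = 0. When solvable, the solutions are x = y + c·(1, -2, -3, 3), c arbitrary (ker(I - K) = span{(1, -2, -3, 3)}, dimension 1).

K has rank 1, so it is an outer product K = u v^T: every row of K is a multiple of one row vector. Reading off the entries, u = (1, -2, -3, 3) and v = (4, 3, -2, -1) (row i of K equals u_i·v^T). A rank-one matrix u v^T satisfies K u = u (v·u) and kills the (3)-dimensional subspace v^⊥, so its characteristic polynomial is lambda^3 (lambda - v·u) with v·u = tr K = 1. Hence the eigenvalues of I - K are 1 (multiplicity 3) and 1 - (1) = 0, so det(I - K) = 0. (Direct check: I - K =
[[-3, -3, 2, 1],
 [8, 7, -4, -2],
 [12, 9, -5, -3],
 [-12, -9, 6, 4]]
has determinant 0.) So 1 is an eigenvalue of K and (I - K) is not invertible. The finite-dimensional Fredholm alternative says: either (I - K) is invertible, or ker(I - K) ≠ {0} and then range(I - K) = ker((I - K)^*)^⊥, with dim ker(I - K) = dim ker((I - K)^*). We are in the second case, so we need both kernels. Kernel of I - K: (I - K) u = u - u (v·u) = u - u = 0, so ker(I - K) = span{u} = span{(1, -2, -3, 3)} (it is exactly 1-dimensional because rank(I - K) = 3). Kernel of the adjoint: K is real, so (I - K)^* = I - K^T = I - v u^T, and (I - v u^T) v = v - v (u·v) = 0; hence ker((I - K)^*) = span{v} = span{(4, 3, -2, -1)}. Therefore (I - K) x = y is solvable iff <y, v> = 0, i.e. iff 4y_1 + 3y_2 - 2y_3 - y_4 = 0. When this holds, K y = u (v·y) = 0, so (I - K) y = y and x = y is a particular solution; the full solution set is the line x = y + c·u = y + c·(1, -2, -3, 3), c ∈ C.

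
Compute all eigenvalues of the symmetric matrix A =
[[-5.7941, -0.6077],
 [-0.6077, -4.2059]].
sigma(A) ≈ {-6, -4}

A is real symmetric, so its spectrum consists of real eigenvalues. Expanding the characteristic polynomial of the displayed matrix gives
  det(λ I - A) = p(λ) = λ^2 + (10)λ + (24).
Solving p(λ) = 0 yields eigenvalues ≈ -6, -4. (A is shown rounded to 4 decimals, so these recover the underlying integer eigenvalues to within that precision.)
Verification: the trace of A = -10 equals the sum of eigenvalues -10, and det(A) ≈ 24.0001 matches the eigenvalue product 24.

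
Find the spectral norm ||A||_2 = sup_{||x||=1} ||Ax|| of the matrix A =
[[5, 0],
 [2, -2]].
||A||_2 = sqrt((33 + sqrt(689))/2) ≈ 5.4428 (= sqrt(largest eigenvalue of A^T A))

||A||_2 = sigma_max(A) = sqrt(lambda_max(A^T A)). Form the symmetric matrix M = A^T A =
[[29, -4],
 [-4, 4]].
Its characteristic polynomial (trace, determinant of M give the coefficients) is
  p(λ) = det(λ I - M) = λ^2 - 33λ + 100.
For λ^2 - 33λ + 100 the discriminant is 689. It is nonnegative but not a perfect square, so the roots are real and irrational: λ = (33 ± sqrt(689))/2 ≈ 29.6244, 3.3756.
So the eigenvalues of A^T A are ≈ 3.3756, 29.6244 (all ≥ 0, as they must be for A^T A). The largest is λ_max = (33 + sqrt(689))/2 ≈ 29.6244, hence ||A||_2 = sqrt(λ_max) = sqrt((33 + sqrt(689))/2) ≈ 5.4428.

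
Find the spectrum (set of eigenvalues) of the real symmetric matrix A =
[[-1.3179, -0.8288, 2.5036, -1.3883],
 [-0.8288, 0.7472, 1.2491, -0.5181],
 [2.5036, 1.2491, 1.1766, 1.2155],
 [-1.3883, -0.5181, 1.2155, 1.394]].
sigma(A) ≈ {-4, 1, 2, 3}

A is real symmetric, so its spectrum consists of real eigenvalues. Expanding the characteristic polynomial of the displayed matrix gives
  det(λ I - A) = p(λ) = λ^4 + (-2)λ^3 + (-13)λ^2 + (37.9986)λ + (-23.9981).
Solving p(λ) = 0 yields eigenvalues ≈ -4, 1, 2, 3. (A is shown rounded to 4 decimals, so these recover the underlying integer eigenvalues to within that precision.)
Verification: the trace of A = 2 equals the sum of eigenvalues 2, and det(A) ≈ -23.9981 matches the eigenvalue product -24.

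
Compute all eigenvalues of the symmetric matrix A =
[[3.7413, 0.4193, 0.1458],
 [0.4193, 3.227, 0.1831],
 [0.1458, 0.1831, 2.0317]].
sigma(A) ≈ {2, 3, 4}

A is real symmetric, so its spectrum consists of real eigenvalues. Expanding the characteristic polynomial of the displayed matrix gives
  det(λ I - A) = p(λ) = λ^3 + (-9)λ^2 + (26)λ + (-24).
Solving p(λ) = 0 yields eigenvalues ≈ 2, 3, 4. (A is shown rounded to 4 decimals, so these recover the underlying integer eigenvalues to within that precision.)
Verification: the trace of A = 9 equals the sum of eigenvalues 9, and det(A) ≈ 24.0002 matches the eigenvalue product 24.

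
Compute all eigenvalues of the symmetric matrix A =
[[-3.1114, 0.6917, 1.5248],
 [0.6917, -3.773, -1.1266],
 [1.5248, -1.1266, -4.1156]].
sigma(A) ≈ {-6, -3, -2}

A is real symmetric, so its spectrum consists of real eigenvalues. Expanding the characteristic polynomial of the displayed matrix gives
  det(λ I - A) = p(λ) = λ^3 + (11)λ^2 + (36)λ + (36).
Solving p(λ) = 0 yields eigenvalues ≈ -6, -3, -2. (A is shown rounded to 4 decimals, so these recover the underlying integer eigenvalues to within that precision.)
Verification: the trace of A = -11 equals the sum of eigenvalues -11, and det(A) ≈ -36.0003 matches the eigenvalue product -36.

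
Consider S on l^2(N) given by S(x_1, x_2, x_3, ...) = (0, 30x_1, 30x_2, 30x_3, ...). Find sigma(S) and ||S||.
sigma(S) = closed disk {z in C : |z| ≤ 30}; ||S|| = 30

Note S = 30·U where U is the unit right shift (U x)_k = x_{k-1} (with x_0 := 0); so ||S|| = 30||U|| and sigma(S) = 30·sigma(U). ||S x||^2 = sum_{k≥1} |30x_k|^2 = 900||x||^2, so ||S|| = 30 and sigma(S) ⊂ {|z| ≤ 30}. For any |lambda| < 30, the equation (S - lambda I) x = 0 forces x_1 = 0, then 30x_k = lambda x_{k+1} ⇒ x = 0, so S has no eigenvalues. But (S - lambda I) is not surjective for |lambda| < 30: solving (S - lambda I) x = e_1 would require x_n proportional to (lambda/30)^(-n), which is not in l^2. So every |lambda| < 30 lies in the residual spectrum. The boundary |lambda| = 30 is in the approximate point spectrum (the spectrum is closed). Hence sigma(S) is the closed disk of radius 30.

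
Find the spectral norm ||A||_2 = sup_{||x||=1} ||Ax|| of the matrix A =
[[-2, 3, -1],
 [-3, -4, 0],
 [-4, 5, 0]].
||A||_2 ≈ 7.5649 (= sqrt(largest eigenvalue of A^T A))

||A||_2 = sigma_max(A) = sqrt(lambda_max(A^T A)). Form the symmetric matrix M = A^T A =
[[29, -14, 2],
 [-14, 50, -3],
 [2, -3, 1]].
Its characteristic polynomial (trace, sum of principal 2x2 minors, determinant of M give the coefficients) is
  p(λ) = det(λ I - M) = λ^3 - 80λ^2 + 1320λ - 961.
No integer candidate from the rational root theorem (±divisors of 961) is a root, so the roots are irrational. The cubic discriminant is Δ = 1785093733 > 0, so there are three distinct real roots. p(0) = -961 and p(1) = 280 have opposite signs, so a root lies in (0, 1); Newton's method refines it to λ ≈ 0.763. p(22) = 7 and p(23) = -754 have opposite signs, so a root lies in (22, 23); Newton's method refines it to λ ≈ 22.0094. p(57) = -448 and p(58) = 1591 have opposite signs, so a root lies in (57, 58); Newton's method refines it to λ ≈ 57.2277. Check (Vieta): the three roots sum to 80, matching tr M = 80.
So the eigenvalues of A^T A are ≈ 0.763, 22.0094, 57.2277 (all ≥ 0, as they must be for A^T A). The largest is λ_max ≈ 57.2277, hence ||A||_2 = sqrt(λ_max) ≈ 7.5649.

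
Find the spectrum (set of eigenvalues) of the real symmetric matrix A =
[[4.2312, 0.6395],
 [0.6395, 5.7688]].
sigma(A) ≈ {4, 6}

A is real symmetric, so its spectrum consists of real eigenvalues. Expanding the characteristic polynomial of the displayed matrix gives
  det(λ I - A) = p(λ) = λ^2 + (-10)λ + (24).
Solving p(λ) = 0 yields eigenvalues ≈ 4, 6. (A is shown rounded to 4 decimals, so these recover the underlying integer eigenvalues to within that precision.)
Verification: the trace of A = 10 equals the sum of eigenvalues 10, and det(A) ≈ 24.0000 matches the eigenvalue product 24.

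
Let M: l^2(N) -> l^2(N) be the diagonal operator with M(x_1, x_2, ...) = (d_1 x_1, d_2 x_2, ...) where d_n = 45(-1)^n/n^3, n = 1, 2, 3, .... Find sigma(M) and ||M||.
sigma(M) = {45(-1)^n/n^3 : n ≥ 1} ∪ {0}; ||M|| = 45

A bounded diagonal operator on l^2 with diagonal entries d_n has spectrum equal to the closure of {d_n : n ≥ 1}: every d_n is an eigenvalue (with eigenvector e_n), so {d_n} ⊂ sigma(M); the spectrum is closed, so its closure is too; and for lambda not in the closure, (M - lambda I) has bounded inverse (the diagonal entries 1/(d_n - lambda) are bounded). For our sequence d_n = 45(-1)^n/n^3, n = 1, 2, 3, ...:
  - {d_n} = {45(-1)^n/n^3 : n ≥ 1}; the only limit point is 0
  - closure = {45(-1)^n/n^3 : n ≥ 1} ∪ {0}
For the norm: a diagonal operator has ||M|| = sup_n |d_n|. Here |d_n| = 45/n^3 is decreasing, so sup_n |d_n| = |d_1| = 45. So ||M|| = 45.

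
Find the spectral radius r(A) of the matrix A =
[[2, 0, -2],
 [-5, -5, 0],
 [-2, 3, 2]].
r(A) ≈ 4.6653

The eigenvalues of A are the roots of its characteristic polynomial. With M = A (coefficients from the trace, the sum of principal 2x2 minors, and det A):
  p(λ) = det(λ I - M) = λ^3 + λ^2 - 20λ - 30.
No integer candidate from the rational root theorem (±divisors of 30) is a root, so the roots are irrational. The cubic discriminant is Δ = 19020 > 0, so there are three distinct real roots. p(-5) = -30 and p(-4) = 2 have opposite signs, so a root lies in (-5, -4); Newton's method refines it to λ ≈ -4.095. p(-2) = 6 and p(-1) = -10 have opposite signs, so a root lies in (-2, -1); Newton's method refines it to λ ≈ -1.5703. p(4) = -30 and p(5) = 20 have opposite signs, so a root lies in (4, 5); Newton's method refines it to λ ≈ 4.6653. Check (Vieta): the three roots sum to -1, matching tr M = -1.
Thus the eigenvalues (to 4 decimals) are -4.095 (modulus 4.095); -1.5703 (modulus 1.5703); 4.6653 (modulus 4.6653). The spectral radius is the largest modulus: r(A) ≈ 4.6653. (Cross-check: r(A) ≤ ||A||_2 ≈ 7.2489; equality holds whenever A is normal, though it can also hold for some non-normal A.)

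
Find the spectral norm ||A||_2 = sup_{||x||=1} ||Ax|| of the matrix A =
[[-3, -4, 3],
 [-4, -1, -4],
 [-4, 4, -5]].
||A||_2 ≈ 9.1116 (= sqrt(largest eigenvalue of A^T A))

||A||_2 = sigma_max(A) = sqrt(lambda_max(A^T A)). Form the symmetric matrix M = A^T A =
[[41, 0, 27],
 [0, 33, -28],
 [27, -28, 50]].
Its characteristic polynomial (trace, sum of principal 2x2 minors, determinant of M give the coefficients) is
  p(λ) = det(λ I - M) = λ^3 - 124λ^2 + 3540λ - 11449.
No integer candidate from the rational root theorem (±divisors of 11449) is a root, so the roots are irrational. The cubic discriminant is Δ = 14845278389 > 0, so there are three distinct real roots. p(3) = -1918 and p(4) = 791 have opposite signs, so a root lies in (3, 4); Newton's method refines it to λ ≈ 3.6992. p(37) = 428 and p(38) = -1113 have opposite signs, so a root lies in (37, 38); Newton's method refines it to λ ≈ 37.2793. p(83) = -78 and p(84) = 3671 have opposite signs, so a root lies in (83, 84); Newton's method refines it to λ ≈ 83.0215. Check (Vieta): the three roots sum to 124, matching tr M = 124.
So the eigenvalues of A^T A are ≈ 3.6992, 37.2793, 83.0215 (all ≥ 0, as they must be for A^T A). The largest is λ_max ≈ 83.0215, hence ||A||_2 = sqrt(λ_max) ≈ 9.1116.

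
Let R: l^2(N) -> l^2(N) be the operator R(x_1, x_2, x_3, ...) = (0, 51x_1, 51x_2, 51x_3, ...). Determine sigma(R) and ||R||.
sigma(R) = closed disk {z in C : |z| ≤ 51}; ||R|| = 51

Note R = 51·U where U is the unit right shift (U x)_k = x_{k-1} (with x_0 := 0); so ||R|| = 51||U|| and sigma(R) = 51·sigma(U). ||R x||^2 = sum_{k≥1} |51x_k|^2 = 2601||x||^2, so ||R|| = 51 and sigma(R) ⊂ {|z| ≤ 51}. For any |lambda| < 51, the equation (R - lambda I) x = 0 forces x_1 = 0, then 51x_k = lambda x_{k+1} ⇒ x = 0, so R has no eigenvalues. But (R - lambda I) is not surjective for |lambda| < 51: solving (R - lambda I) x = e_1 would require x_n proportional to (lambda/51)^(-n), which is not in l^2. So every |lambda| < 51 lies in the residual spectrum. The boundary |lambda| = 51 is in the approximate point spectrum (the spectrum is closed). Hence sigma(R) is the closed disk of radius 51.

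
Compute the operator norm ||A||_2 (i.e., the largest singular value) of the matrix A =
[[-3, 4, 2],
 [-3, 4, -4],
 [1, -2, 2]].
||A||_2 ≈ 7.7807 (= sqrt(largest eigenvalue of A^T A))

||A||_2 = sigma_max(A) = sqrt(lambda_max(A^T A)). Form the symmetric matrix M = A^T A =
[[19, -26, 8],
 [-26, 36, -12],
 [8, -12, 24]].
Its characteristic polynomial (trace, sum of principal 2x2 minors, determinant of M give the coefficients) is
  p(λ) = det(λ I - M) = λ^3 - 79λ^2 + 1120λ - 144.
No integer candidate from the rational root theorem (±divisors of 144) is a root, so the roots are irrational. The cubic discriminant is Δ = 2153788224 > 0, so there are three distinct real roots. p(0) = -144 and p(1) = 898 have opposite signs, so a root lies in (0, 1); Newton's method refines it to λ ≈ 0.1298. p(18) = 252 and p(19) = -524 have opposite signs, so a root lies in (18, 19); Newton's method refines it to λ ≈ 18.3315. p(60) = -1344 and p(61) = 1198 have opposite signs, so a root lies in (60, 61); Newton's method refines it to λ ≈ 60.5387. Check (Vieta): the three roots sum to 79, matching tr M = 79.
So the eigenvalues of A^T A are ≈ 0.1298, 18.3315, 60.5387 (all ≥ 0, as they must be for A^T A). The largest is λ_max ≈ 60.5387, hence ||A||_2 = sqrt(λ_max) ≈ 7.7807.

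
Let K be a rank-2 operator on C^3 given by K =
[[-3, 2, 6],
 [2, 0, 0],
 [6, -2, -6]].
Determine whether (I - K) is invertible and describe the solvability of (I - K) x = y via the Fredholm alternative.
(I - K) is invertible (det(I - K) = -12 ≠ 0), so for every y in C^3 the equation (I - K) x = y has a unique solution.

K has rank 2 and factors as K = U V^T = u1 v1^T + u2 v2^T with u1 = (-3, -2, 0), v1 = (2, -1, -3), u2 = (-1, -2, -2), v2 = (-3, 1, 3) (multiplying out reproduces the displayed K). The nonzero eigenvalues of U V^T coincide with those of the 2 x 2 matrix G = V^T U = [[v1·u1, v1·u2], [v2·u1, v2·u2]] = [[-4, 6], [7, -5]], and by the Sylvester determinant identity det(I_3 - U V^T) = det(I_2 - V^T U) = det([[5, -6], [-7, 6]]) = (5)(6) - (-6)(-7) = -12. (Direct check: I - K =
[[4, -2, -6],
 [-2, 1, 0],
 [-6, 2, 7]]
has determinant -12.) The finite-dimensional Fredholm alternative says: either (I - K) is invertible, or ker(I - K) ≠ {0} and then range(I - K) = ker((I - K)^*)^⊥, with dim ker(I - K) = dim ker((I - K)^*). Since det(I - K) ≠ 0, 1 is not an eigenvalue of K and ker(I - K) = {0}, so we are in the first case: for every y there is a unique x = (I - K)^(-1) y. (Explicitly, by the Woodbury identity, (I - U V^T)^(-1) = I + U (I_2 - G)^(-1) V^T.)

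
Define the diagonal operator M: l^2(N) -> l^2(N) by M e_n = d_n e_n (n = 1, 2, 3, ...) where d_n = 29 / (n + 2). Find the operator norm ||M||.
||M|| = 29/3 (attained at n = 1)

For M diagonal, ||M|| = sup_n |d_n| = sup_n 29/(n + 2). This is positive and strictly decreasing in n, so the supremum is attained at n = 1: d_1 = 29/(1 + 2) = 29/3. Hence ||M|| = 29/3.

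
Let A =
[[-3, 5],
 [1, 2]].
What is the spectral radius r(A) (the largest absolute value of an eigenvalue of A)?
r(A) = (1 + sqrt(45))/2 ≈ 3.8541

The eigenvalues of A are the roots of its characteristic polynomial. With M = A (coefficients from the trace and determinant):
  p(λ) = det(λ I - M) = λ^2 + λ - 11.
For λ^2 + λ - 11 the discriminant is 45. It is nonnegative but not a perfect square, so the roots are real and irrational: λ = (-1 ± sqrt(45))/2 ≈ 2.8541, -3.8541.
Thus the eigenvalues (to 4 decimals) are 2.8541 (modulus 2.8541); -3.8541 (modulus 3.8541). The spectral radius is the largest modulus: r(A) = (1 + sqrt(45))/2 ≈ 3.8541. (Cross-check: r(A) ≤ ||A||_2 ≈ 5.9667; equality holds whenever A is normal, though it can also hold for some non-normal A.)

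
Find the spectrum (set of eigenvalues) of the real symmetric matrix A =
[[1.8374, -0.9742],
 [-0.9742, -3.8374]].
sigma(A) ≈ {-4, 2}

A is real symmetric, so its spectrum consists of real eigenvalues. Expanding the characteristic polynomial of the displayed matrix gives
  det(λ I - A) = p(λ) = λ^2 + (2)λ + (-8).
Solving p(λ) = 0 yields eigenvalues ≈ -4, 2. (A is shown rounded to 4 decimals, so these recover the underlying integer eigenvalues to within that precision.)
Verification: the trace of A = -2 equals the sum of eigenvalues -2, and det(A) ≈ -7.9999 matches the eigenvalue product -8.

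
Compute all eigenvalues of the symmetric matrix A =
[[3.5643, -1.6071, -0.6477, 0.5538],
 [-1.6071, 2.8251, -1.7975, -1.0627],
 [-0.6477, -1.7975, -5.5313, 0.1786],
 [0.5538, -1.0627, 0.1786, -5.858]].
sigma(A) ≈ {-6, 2, 5} (-6 with multiplicity 2)

A is real symmetric, so its spectrum consists of real eigenvalues. Expanding the characteristic polynomial of the displayed matrix gives
  det(λ I - A) = p(λ) = λ^4 + (5)λ^3 + (-38)λ^2 + (-131.9976)λ + (359.9985).
Solving p(λ) = 0 yields eigenvalues ≈ -6, -6, 2, 5. (A is shown rounded to 4 decimals, so these recover the underlying integer eigenvalues to within that precision.)
Verification: the trace of A = -5 equals the sum of eigenvalues -5, and det(A) ≈ 359.9985 matches the eigenvalue product 360.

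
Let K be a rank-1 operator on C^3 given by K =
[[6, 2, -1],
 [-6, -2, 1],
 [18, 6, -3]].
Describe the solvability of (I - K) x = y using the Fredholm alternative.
(I - K) is singular (det(I - K) = 0, i.e. 1 ∈ sigma(K)). (I - K) x = y is solvable iff y ⊥ ker((I - K)^*) = span{(6, 2, -1)}, i.e. iff 6y_1 + 2y_2 - y_3 = 0. When solvable, the solutions are x = y + c·(1, -1, 3), c arbitrary (ker(I - K) = span{(1, -1, 3)}, dimension 1).

K has rank 1, so it is an outer product K = u v^T: every row of K is a multiple of one row vector. Reading off the entries, u = (1, -1, 3) and v = (6, 2, -1) (row i of K equals u_i·v^T). A rank-one matrix u v^T satisfies K u = u (v·u) and kills the (2)-dimensional subspace v^⊥, so its characteristic polynomial is lambda^2 (lambda - v·u) with v·u = tr K = 1. Hence the eigenvalues of I - K are 1 (multiplicity 2) and 1 - (1) = 0, so det(I - K) = 0. (Direct check: I - K =
[[-5, -2, 1],
 [6, 3, -1],
 [-18, -6, 4]]
has determinant 0.) So 1 is an eigenvalue of K and (I - K) is not invertible. The finite-dimensional Fredholm alternative says: either (I - K) is invertible, or ker(I - K) ≠ {0} and then range(I - K) = ker((I - K)^*)^⊥, with dim ker(I - K) = dim ker((I - K)^*). We are in the second case, so we need both kernels. Kernel of I - K: (I - K) u = u - u (v·u) = u - u = 0, so ker(I - K) = span{u} = span{(1, -1, 3)} (it is exactly 1-dimensional because rank(I - K) = 2). Kernel of the adjoint: K is real, so (I - K)^* = I - K^T = I - v u^T, and (I - v u^T) v = v - v (u·v) = 0; hence ker((I - K)^*) = span{v} = span{(6, 2, -1)}. Therefore (I - K) x = y is solvable iff <y, v> = 0, i.e. iff 6y_1 + 2y_2 - y_3 = 0. When this holds, K y = u (v·y) = 0, so (I - K) y = y and x = y is a particular solution; the full solution set is the line x = y + c·u = y + c·(1, -1, 3), c ∈ C.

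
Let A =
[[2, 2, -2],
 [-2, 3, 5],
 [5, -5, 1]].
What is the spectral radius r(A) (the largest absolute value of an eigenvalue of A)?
r(A) ≈ 6.4035

The eigenvalues of A are the roots of its characteristic polynomial. With M = A (coefficients from the trace, the sum of principal 2x2 minors, and det A):
  p(λ) = det(λ I - M) = λ^3 - 6λ^2 + 50λ - 120.
No integer candidate from the rational root theorem (±divisors of 120) is a root, so the roots are irrational. The cubic discriminant is Δ = -254480 < 0, so there is one real root and a complex-conjugate pair. p(2) = -36 and p(3) = 3 have opposite signs, so a root lies in (2, 3); Newton's method refines it to λ ≈ 2.9264. Dividing out (λ - (2.9264)) leaves approximately λ^2 - 3.0736λ + 41.0054. For λ^2 - 3.0736λ + 41.0054 the discriminant is -154.5749. It is negative, so the remaining roots are the complex-conjugate pair λ ≈ 1.5368 ± 6.2164i. Their product equals the constant term, so |λ|^2 ≈ 41.0054 and |λ| ≈ 6.4035.
Thus the eigenvalues (to 4 decimals) are 2.9264 (modulus 2.9264); 1.5368 ± 6.2164i (modulus 6.4035). The spectral radius is the largest modulus: r(A) ≈ 6.4035. (Cross-check: r(A) ≤ ||A||_2 ≈ 8.1063; equality holds whenever A is normal, though it can also hold for some non-normal A.)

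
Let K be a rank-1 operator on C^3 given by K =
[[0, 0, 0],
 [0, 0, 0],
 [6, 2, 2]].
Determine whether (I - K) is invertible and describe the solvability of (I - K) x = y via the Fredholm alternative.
(I - K) is invertible (det(I - K) = -1 ≠ 0), so for every y in C^3 the equation (I - K) x = y has a unique solution.

K has rank 1, so it is an outer product K = u v^T: every row of K is a multiple of one row vector. Reading off the entries, u = (0, 0, -2) and v = (-3, -1, -1) (row i of K equals u_i·v^T). A rank-one matrix u v^T satisfies K u = u (v·u) and kills the (2)-dimensional subspace v^⊥, so its characteristic polynomial is lambda^2 (lambda - v·u) with v·u = tr K = 2. Hence the eigenvalues of I - K are 1 (multiplicity 2) and 1 - (2) = -1, so det(I - K) = -1. (Direct check: I - K =
[[1, 0, 0],
 [0, 1, 0],
 [-6, -2, -1]]
has determinant -1.) The finite-dimensional Fredholm alternative says: either (I - K) is invertible, or ker(I - K) ≠ {0} and then range(I - K) = ker((I - K)^*)^⊥, with dim ker(I - K) = dim ker((I - K)^*). Since det(I - K) ≠ 0, 1 is not an eigenvalue of K and ker(I - K) = {0}, so we are in the first case: for every y there is a unique x = (I - K)^(-1) y. Explicitly, by the Sherman–Morrison formula, (I - u v^T)^(-1) = I + u v^T/(1 - v·u), i.e. (I - K)^(-1) = I - K.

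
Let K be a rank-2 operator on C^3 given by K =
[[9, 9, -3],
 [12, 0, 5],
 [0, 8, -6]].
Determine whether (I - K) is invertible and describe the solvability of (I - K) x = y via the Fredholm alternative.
(I - K) is invertible (det(I - K) = -204 ≠ 0), so for every y in C^3 the equation (I - K) x = y has a unique solution.

K has rank 2 and factors as K = U V^T = u1 v1^T + u2 v2^T with u1 = (0, -3, 2), v1 = (-3, 1, -2), u2 = (3, 1, 2), v2 = (3, 3, -1) (multiplying out reproduces the displayed K). The nonzero eigenvalues of U V^T coincide with those of the 2 x 2 matrix G = V^T U = [[v1·u1, v1·u2], [v2·u1, v2·u2]] = [[-7, -12], [-11, 10]], and by the Sylvester determinant identity det(I_3 - U V^T) = det(I_2 - V^T U) = det([[8, 12], [11, -9]]) = (8)(-9) - (12)(11) = -204. (Direct check: I - K =
[[-8, -9, 3],
 [-12, 1, -5],
 [0, -8, 7]]
has determinant -204.) The finite-dimensional Fredholm alternative says: either (I - K) is invertible, or ker(I - K) ≠ {0} and then range(I - K) = ker((I - K)^*)^⊥, with dim ker(I - K) = dim ker((I - K)^*). Since det(I - K) ≠ 0, 1 is not an eigenvalue of K and ker(I - K) = {0}, so we are in the first case: for every y there is a unique x = (I - K)^(-1) y. (Explicitly, by the Woodbury identity, (I - U V^T)^(-1) = I + U (I_2 - G)^(-1) V^T.)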